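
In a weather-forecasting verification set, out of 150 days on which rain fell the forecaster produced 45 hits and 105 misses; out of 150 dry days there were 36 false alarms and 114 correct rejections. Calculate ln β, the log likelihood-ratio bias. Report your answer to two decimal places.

ln β = 0.11

H = 45/150 = 0.3000
FA = 36/150 = 0.2400
Φ⁻¹(H) = -0.524
Φ⁻¹(FA) = -0.706
ln β = −½·[z(H)² − z(FA)²] = −0.5 × (0.275 − 0.498) = 0.1115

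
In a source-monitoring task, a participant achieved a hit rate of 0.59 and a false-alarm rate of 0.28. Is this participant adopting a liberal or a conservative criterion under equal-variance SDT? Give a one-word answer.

z(H) = 0.228, z(FA) = -0.583
c = −½·(z(H) + z(FA)) = 0.1775
c > 0 → conservative criterion (biased toward responding “no”).

conservative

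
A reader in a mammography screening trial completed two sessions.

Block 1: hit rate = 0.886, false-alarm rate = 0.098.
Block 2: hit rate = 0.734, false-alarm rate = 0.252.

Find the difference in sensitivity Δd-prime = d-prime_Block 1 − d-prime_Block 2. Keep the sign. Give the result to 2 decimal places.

Block 1: z(0.886) = 1.206, z(0.098) = -1.293, d' = 2.499
Block 2: z(0.734) = 0.625, z(0.252) = -0.668, d' = 1.293
Δd' = d'_Block 1 − d'_Block 2 = 2.499 − 1.293 = 1.206
Block 1 has the higher sensitivity.

Δd-prime = 1.21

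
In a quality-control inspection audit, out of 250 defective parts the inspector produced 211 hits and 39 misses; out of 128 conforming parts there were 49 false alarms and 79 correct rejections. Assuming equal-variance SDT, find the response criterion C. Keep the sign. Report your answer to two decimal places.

H = 211/250 = 0.8440
FA = 49/128 = 0.3828
Φ⁻¹(0.8440) = 1.0110, Φ⁻¹(0.3828) = -0.2981
c = −½·[z(H) + z(FA)] = −0.5 × (1.0110 + (-0.2981)) = -0.35645

C = -0.36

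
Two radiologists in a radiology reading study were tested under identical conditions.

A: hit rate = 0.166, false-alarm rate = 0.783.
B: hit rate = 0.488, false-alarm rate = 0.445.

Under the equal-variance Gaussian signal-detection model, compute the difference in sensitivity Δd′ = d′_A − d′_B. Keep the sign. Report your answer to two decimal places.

A: z(0.166) = -0.970, z(0.783) = 0.782, d' = -1.752
B: z(0.488) = -0.030, z(0.445) = -0.138, d' = 0.108
Δd' = d'_A − d'_B = -1.752 − 0.108 = -1.860
B has the higher sensitivity.

Δd′ = -1.86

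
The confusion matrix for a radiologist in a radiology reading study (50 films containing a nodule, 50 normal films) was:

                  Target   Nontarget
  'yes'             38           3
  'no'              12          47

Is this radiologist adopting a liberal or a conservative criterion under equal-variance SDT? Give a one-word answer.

z(H) = 0.706, z(FA) = -1.555
c = −½·(z(H) + z(FA)) = 0.4245
c > 0 → conservative criterion (biased toward responding “no”).

conservative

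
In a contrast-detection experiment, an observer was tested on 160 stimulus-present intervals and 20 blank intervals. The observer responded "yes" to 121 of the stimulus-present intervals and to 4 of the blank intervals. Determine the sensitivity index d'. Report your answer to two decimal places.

H = 121/160 = 0.7562
FA = 4/20 = 0.2000
Φ⁻¹(H) = Φ⁻¹(0.7562) = 0.6941
Φ⁻¹(FA) = Φ⁻¹(0.2000) = -0.8416
d' = z(H) − z(FA) = 0.6941 − (-0.8416) = 1.5357

d' = 1.54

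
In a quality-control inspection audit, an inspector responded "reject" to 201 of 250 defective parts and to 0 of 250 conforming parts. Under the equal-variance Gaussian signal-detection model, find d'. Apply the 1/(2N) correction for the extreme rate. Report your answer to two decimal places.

The false-alarm rate is 0/250 = 0, so apply the 1/(2N) correction: FA → 1/(2·250) = 0.00200.
z(H) = z(0.80400) = 0.856
z(FA) = z(0.00200) = -2.878
d' = 0.856 − (-2.878) = 3.734

d' = 3.73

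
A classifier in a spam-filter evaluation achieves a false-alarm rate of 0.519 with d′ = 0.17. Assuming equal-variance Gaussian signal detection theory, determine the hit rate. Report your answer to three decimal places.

hit rate = 0.586

z(false-alarm rate) = z(0.519) = 0.0476
z(H) = z(FA) + d' = 0.0476 + 0.17 = 0.2176
hit rate = Φ(0.2176) = 0.5861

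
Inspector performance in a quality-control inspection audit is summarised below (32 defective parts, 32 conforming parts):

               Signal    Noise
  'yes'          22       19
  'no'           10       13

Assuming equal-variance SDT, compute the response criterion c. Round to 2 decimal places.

H = 22/32 = 0.6875
FA = 19/32 = 0.5938
z(H) = z(0.6875) = 0.489
z(FA) = z(0.5938) = 0.237
c = −½·[z(H) + z(FA)] = −0.5 × (0.489 + 0.237) = -0.363
c < 0: the inspector has a liberal response bias.

c = -0.36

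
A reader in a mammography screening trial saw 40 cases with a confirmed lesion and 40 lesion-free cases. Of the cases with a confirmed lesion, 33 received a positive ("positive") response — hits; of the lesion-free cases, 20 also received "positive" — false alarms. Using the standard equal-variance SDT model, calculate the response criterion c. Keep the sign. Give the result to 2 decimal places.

H = 33/40 = 0.8250
FA = 20/40 = 0.5000
Φ⁻¹(H) = 0.935
Φ⁻¹(FA) = 0.000
c = −½·[z(H) + z(FA)] = −0.5 × (0.935 + 0.000) = -0.4675
c < 0: the reader has a liberal response bias.

c = -0.47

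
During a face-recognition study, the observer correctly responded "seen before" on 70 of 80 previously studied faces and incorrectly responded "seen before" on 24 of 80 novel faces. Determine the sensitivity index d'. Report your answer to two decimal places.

H = 70/80 = 0.8750
FA = 24/80 = 0.3000
z(H) = 1.1503
z(FA) = -0.5244
d' = z(H) − z(FA) = 1.1503 − (-0.5244) = 1.6747

d' = 1.67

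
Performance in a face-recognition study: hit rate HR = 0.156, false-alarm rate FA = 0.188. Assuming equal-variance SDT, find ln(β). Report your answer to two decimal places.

Φ⁻¹(H) = Φ⁻¹(0.156) = -1.011
Φ⁻¹(FA) = Φ⁻¹(0.188) = -0.885
ln β = −½·[z(H)² − z(FA)²] = −0.5 × (1.022 − 0.783) = -0.1195

ln β = -0.12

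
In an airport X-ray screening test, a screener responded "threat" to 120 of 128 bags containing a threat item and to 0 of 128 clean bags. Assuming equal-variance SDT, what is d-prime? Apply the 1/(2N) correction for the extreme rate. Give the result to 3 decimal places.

d-prime = 4.194

The false-alarm rate is 0/128 = 0, so apply the 1/(2N) correction: FA → 1/(2·128) = 0.00391.
z(H) = z(0.93750) = 1.5341
z(FA) = z(0.00391) = -2.6597
d' = 1.5341 − (-2.6597) = 4.1938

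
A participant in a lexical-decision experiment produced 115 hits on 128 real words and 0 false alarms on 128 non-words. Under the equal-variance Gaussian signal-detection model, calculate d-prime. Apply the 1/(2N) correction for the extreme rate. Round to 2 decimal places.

The false-alarm rate is 0/128 = 0, so apply the 1/(2N) correction: FA → 1/(2·128) = 0.00391.
z(H) = z(0.89844) = 1.273
z(FA) = z(0.00391) = -2.660
d' = 1.273 − (-2.660) = 3.933

d-prime = 3.93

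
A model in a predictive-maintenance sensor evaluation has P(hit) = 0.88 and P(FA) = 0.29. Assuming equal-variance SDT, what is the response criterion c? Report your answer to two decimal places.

c = -0.31

Φ⁻¹(H) = 1.1750
Φ⁻¹(FA) = -0.5534
c = −½·[z(H) + z(FA)] = −0.5 × (1.1750 + (-0.5534)) = -0.3108
c < 0: the model has a liberal response bias.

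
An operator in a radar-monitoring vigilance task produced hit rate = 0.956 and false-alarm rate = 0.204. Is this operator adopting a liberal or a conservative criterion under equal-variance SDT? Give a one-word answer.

z(H) = 1.706, z(FA) = -0.827
c = −½·(z(H) + z(FA)) = -0.4395
c < 0 → liberal criterion (biased toward responding “yes”).

liberal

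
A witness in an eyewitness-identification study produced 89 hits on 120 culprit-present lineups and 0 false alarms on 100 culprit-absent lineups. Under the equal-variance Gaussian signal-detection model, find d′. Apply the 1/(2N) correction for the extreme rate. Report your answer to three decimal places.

The false-alarm rate is 0/100 = 0, so apply the 1/(2N) correction: FA → 1/(2·100) = 0.00500.
z(H) = z(0.74167) = 0.6485
z(FA) = z(0.00500) = -2.5758
d' = 0.6485 − (-2.5758) = 3.2243

d′ = 3.224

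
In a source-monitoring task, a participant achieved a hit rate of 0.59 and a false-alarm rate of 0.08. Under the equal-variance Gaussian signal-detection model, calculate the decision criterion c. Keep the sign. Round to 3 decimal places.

z(0.59) = 0.2275, z(0.08) = -1.4051
c = −½·[z(H) + z(FA)] = −0.5 × (0.2275 + (-1.4051)) = 0.5888
c > 0: the participant has a conservative response bias.

c = 0.589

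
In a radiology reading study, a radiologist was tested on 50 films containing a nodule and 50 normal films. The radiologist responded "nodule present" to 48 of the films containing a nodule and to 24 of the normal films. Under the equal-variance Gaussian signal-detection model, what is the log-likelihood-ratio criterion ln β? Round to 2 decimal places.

H = 48/50 = 0.9600
FA = 24/50 = 0.4800
z(H) = z(0.9600) = 1.751
z(FA) = z(0.4800) = -0.050
ln β = −½·[z(H)² − z(FA)²] = −0.5 × (3.066 − 0.003) = -1.5315

ln β = -1.53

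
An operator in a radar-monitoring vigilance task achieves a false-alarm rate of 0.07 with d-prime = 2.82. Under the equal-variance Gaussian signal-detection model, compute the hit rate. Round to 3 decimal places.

hit rate = 0.911

z(false-alarm rate) = z(0.07) = -1.4758
z(H) = z(FA) + d' = -1.4758 + 2.82 = 1.3442
hit rate = Φ(1.3442) = 0.9106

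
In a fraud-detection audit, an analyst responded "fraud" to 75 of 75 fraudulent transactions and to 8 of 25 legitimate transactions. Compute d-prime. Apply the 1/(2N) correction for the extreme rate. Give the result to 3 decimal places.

d-prime = 2.942

The hit rate is 75/75 = 1, so apply the 1/(2N) correction: H → 1 − 1/(2·75) = 0.99333.
z(H) = z(0.99333) = 2.4746
z(FA) = z(0.32000) = -0.4677
d' = 2.4746 − (-0.4677) = 2.9423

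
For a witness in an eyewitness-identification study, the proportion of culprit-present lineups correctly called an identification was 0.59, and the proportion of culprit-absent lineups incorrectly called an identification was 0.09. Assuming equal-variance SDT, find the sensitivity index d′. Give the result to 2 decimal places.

z(H) = 0.2275
z(FA) = -1.3408
d' = z(H) − z(FA) = 0.2275 − (-1.3408) = 1.5683

d′ = 1.57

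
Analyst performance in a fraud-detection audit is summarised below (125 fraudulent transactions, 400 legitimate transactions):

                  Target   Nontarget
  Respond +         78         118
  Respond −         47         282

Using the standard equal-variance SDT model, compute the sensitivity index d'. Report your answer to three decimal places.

H = 78/125 = 0.6240
FA = 118/400 = 0.2950
z(0.6240) = 0.3160, z(0.2950) = -0.5388
d' = z(H) − z(FA) = 0.3160 − (-0.5388) = 0.8548

d' = 0.855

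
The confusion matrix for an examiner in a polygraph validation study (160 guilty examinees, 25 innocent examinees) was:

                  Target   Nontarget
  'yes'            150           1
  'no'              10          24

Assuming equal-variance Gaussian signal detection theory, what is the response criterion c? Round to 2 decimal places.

c = 0.11

H = 150/160 = 0.9375
FA = 1/25 = 0.0400
Φ⁻¹(0.9375) = 1.5341, Φ⁻¹(0.0400) = -1.7507
c = −½·[z(H) + z(FA)] = −0.5 × (1.5341 + (-1.7507)) = 0.1083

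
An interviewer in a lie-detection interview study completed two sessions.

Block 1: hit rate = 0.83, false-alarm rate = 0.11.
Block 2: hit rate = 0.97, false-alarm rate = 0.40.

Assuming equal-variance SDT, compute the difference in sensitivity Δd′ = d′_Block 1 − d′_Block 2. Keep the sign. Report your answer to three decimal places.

Δd′ = 0.047

Block 1: z(0.83) = 0.9542, z(0.11) = -1.2265, d' = 2.1807
Block 2: z(0.97) = 1.8808, z(0.40) = -0.2533, d' = 2.1341
Δd' = d'_Block 1 − d'_Block 2 = 2.1807 − 2.1341 = 0.0466
Block 1 has the higher sensitivity.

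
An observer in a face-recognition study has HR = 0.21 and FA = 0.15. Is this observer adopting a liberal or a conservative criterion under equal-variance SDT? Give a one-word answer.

conservative

z(H) = -0.806, z(FA) = -1.036
c = −½·(z(H) + z(FA)) = 0.921
c > 0 → conservative criterion (biased toward responding “no”).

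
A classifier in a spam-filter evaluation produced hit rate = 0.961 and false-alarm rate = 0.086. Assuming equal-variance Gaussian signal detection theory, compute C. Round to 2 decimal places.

z(H) = 1.7624
z(FA) = -1.3658
c = −½·[z(H) + z(FA)] = −0.5 × (1.7624 + (-1.3658)) = -0.1983

C = -0.20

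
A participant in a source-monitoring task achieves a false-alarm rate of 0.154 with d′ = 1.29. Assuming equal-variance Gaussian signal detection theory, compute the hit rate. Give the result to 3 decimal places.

hit rate = 0.607

z(false-alarm rate) = z(0.154) = -1.0194
z(H) = z(FA) + d' = -1.0194 + 1.29 = 0.2706
hit rate = Φ(0.2706) = 0.6067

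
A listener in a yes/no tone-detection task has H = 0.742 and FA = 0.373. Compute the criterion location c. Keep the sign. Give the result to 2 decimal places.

c = -0.16

z(H) = z(0.742) = 0.6495
z(FA) = z(0.373) = -0.3239
c = −½·[z(H) + z(FA)] = −0.5 × (0.6495 + (-0.3239)) = -0.1628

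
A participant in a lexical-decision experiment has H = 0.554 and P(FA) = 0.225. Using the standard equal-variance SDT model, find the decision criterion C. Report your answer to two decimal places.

z(H) = 0.1358
z(FA) = -0.7554
c = −½·[z(H) + z(FA)] = −0.5 × (0.1358 + (-0.7554)) = 0.3098
c > 0: the participant has a conservative response bias.

C = 0.31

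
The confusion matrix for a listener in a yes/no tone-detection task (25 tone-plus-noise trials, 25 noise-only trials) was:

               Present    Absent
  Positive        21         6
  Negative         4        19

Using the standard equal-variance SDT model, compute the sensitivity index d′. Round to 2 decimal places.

H = 21/25 = 0.8400
FA = 6/25 = 0.2400
z(H) = 0.994
z(FA) = -0.706
d' = z(H) − z(FA) = 0.994 − (-0.706) = 1.700

d′ = 1.70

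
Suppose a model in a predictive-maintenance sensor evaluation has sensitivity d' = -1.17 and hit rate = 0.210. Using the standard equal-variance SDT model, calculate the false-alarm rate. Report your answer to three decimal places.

z(hit rate) = z(0.210) = -0.8064
z(FA) = z(H) − d' = -0.8064 − (-1.17) = 0.3636
false-alarm rate = Φ(0.3636) = 0.6419

false-alarm rate = 0.642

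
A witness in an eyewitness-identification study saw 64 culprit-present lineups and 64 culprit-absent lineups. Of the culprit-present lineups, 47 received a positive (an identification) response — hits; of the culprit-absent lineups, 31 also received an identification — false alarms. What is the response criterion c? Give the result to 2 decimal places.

c = -0.29

H = 47/64 = 0.7344
FA = 31/64 = 0.4844
Φ⁻¹(H) = Φ⁻¹(0.7344) = 0.626
Φ⁻¹(FA) = Φ⁻¹(0.4844) = -0.039
c = −½·[z(H) + z(FA)] = −0.5 × (0.626 + (-0.039)) = -0.2935
c < 0: the witness has a liberal response bias.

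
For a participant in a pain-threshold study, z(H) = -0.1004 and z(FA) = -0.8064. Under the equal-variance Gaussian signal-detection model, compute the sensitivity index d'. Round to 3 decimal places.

d' = 0.706

d' = z(H) − z(FA) = -0.1004 − (-0.8064) = 0.7060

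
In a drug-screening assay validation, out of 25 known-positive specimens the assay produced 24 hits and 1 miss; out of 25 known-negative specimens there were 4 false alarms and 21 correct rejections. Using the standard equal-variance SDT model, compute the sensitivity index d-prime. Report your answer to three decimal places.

d-prime = 2.745

H = 24/25 = 0.9600
FA = 4/25 = 0.1600
z(H) = 1.7507
z(FA) = -0.9945
d' = z(H) − z(FA) = 1.7507 − (-0.9945) = 2.7452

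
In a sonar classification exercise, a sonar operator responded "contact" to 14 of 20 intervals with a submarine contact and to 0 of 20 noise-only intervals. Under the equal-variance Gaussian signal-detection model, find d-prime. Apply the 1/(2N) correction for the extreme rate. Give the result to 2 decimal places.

The false-alarm rate is 0/20 = 0, so apply the 1/(2N) correction: FA → 1/(2·20) = 0.02500.
z(H) = z(0.70000) = 0.524
z(FA) = z(0.02500) = -1.960
d' = 0.524 − (-1.960) = 2.484

d-prime = 2.48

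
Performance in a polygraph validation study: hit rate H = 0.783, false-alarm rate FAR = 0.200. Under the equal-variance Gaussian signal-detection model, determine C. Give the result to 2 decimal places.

C = 0.03

z(0.783) = 0.782, z(0.200) = -0.842
c = −½·[z(H) + z(FA)] = −0.5 × (0.782 + (-0.842)) = 0.030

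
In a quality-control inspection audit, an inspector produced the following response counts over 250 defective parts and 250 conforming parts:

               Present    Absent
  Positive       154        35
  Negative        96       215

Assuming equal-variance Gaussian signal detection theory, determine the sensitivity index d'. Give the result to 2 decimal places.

d' = 1.38

H = 154/250 = 0.6160
FA = 35/250 = 0.1400
z(H) = 0.2950
z(FA) = -1.0803
d' = z(H) − z(FA) = 0.2950 − (-1.0803) = 1.3753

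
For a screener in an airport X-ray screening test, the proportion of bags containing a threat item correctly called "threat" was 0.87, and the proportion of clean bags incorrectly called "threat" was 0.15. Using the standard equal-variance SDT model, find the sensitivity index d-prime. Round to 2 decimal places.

d-prime = 2.16

z(H) = z(0.87) = 1.1264
z(FA) = z(0.15) = -1.0364
d' = z(H) − z(FA) = 1.1264 − (-1.0364) = 2.1628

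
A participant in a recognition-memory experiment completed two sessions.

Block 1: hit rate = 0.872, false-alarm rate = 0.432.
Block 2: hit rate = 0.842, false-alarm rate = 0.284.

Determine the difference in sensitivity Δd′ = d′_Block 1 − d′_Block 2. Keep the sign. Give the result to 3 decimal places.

Δd′ = -0.267

Block 1: z(0.872) = 1.1359, z(0.432) = -0.1713, d' = 1.3072
Block 2: z(0.842) = 1.0027, z(0.284) = -0.5710, d' = 1.5737
Δd' = d'_Block 1 − d'_Block 2 = 1.3072 − 1.5737 = -0.2665
Block 2 has the higher sensitivity.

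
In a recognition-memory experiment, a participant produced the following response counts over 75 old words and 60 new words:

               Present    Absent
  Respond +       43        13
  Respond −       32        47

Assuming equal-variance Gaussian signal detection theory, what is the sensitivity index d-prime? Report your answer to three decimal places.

H = 43/75 = 0.5733
FA = 13/60 = 0.2167
z(0.5733) = 0.1848, z(0.2167) = -0.7834
d' = z(H) − z(FA) = 0.1848 − (-0.7834) = 0.9682

d-prime = 0.968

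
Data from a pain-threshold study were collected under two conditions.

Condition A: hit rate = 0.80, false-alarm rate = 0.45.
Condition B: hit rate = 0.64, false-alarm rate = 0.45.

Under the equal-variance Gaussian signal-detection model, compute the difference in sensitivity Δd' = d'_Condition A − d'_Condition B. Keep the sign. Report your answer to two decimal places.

Δd' = 0.48

Condition A: z(0.80) = 0.842, z(0.45) = -0.126, d' = 0.968
Condition B: z(0.64) = 0.358, z(0.45) = -0.126, d' = 0.484
Δd' = d'_Condition A − d'_Condition B = 0.968 − 0.484 = 0.484
Condition A has the higher sensitivity.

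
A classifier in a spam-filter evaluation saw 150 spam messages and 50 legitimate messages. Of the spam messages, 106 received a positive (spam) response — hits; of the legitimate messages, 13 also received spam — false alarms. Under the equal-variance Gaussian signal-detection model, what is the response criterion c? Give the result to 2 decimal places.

c = 0.05

H = 106/150 = 0.7067
FA = 13/50 = 0.2600
z(H) = 0.544
z(FA) = -0.643
c = −½·[z(H) + z(FA)] = −0.5 × (0.544 + (-0.643)) = 0.0495
c > 0: the classifier has a conservative response bias.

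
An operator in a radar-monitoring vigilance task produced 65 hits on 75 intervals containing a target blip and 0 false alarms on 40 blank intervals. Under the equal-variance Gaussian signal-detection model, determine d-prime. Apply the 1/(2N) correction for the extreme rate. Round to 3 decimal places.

d-prime = 3.352

The false-alarm rate is 0/40 = 0, so apply the 1/(2N) correction: FA → 1/(2·40) = 0.01250.
z(H) = z(0.86667) = 1.1108
z(FA) = z(0.01250) = -2.2414
d' = 1.1108 − (-2.2414) = 3.3522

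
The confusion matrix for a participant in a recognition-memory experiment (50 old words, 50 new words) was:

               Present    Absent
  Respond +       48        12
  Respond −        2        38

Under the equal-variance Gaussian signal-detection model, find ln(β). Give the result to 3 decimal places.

ln β = -1.283

H = 48/50 = 0.9600
FA = 12/50 = 0.2400
z(H) = 1.7507
z(FA) = -0.7063
ln β = −½·[z(H)² − z(FA)²] = −0.5 × (3.0650 − 0.4989) = -1.28305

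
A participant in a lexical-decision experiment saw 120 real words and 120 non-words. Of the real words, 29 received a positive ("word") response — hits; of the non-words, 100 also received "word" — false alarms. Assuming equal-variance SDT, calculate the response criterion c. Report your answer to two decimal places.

H = 29/120 = 0.2417
FA = 100/120 = 0.8333
Φ⁻¹(0.2417) = -0.701, Φ⁻¹(0.8333) = 0.967
c = −½·[z(H) + z(FA)] = −0.5 × (-0.701 + 0.967) = -0.133
c < 0: the participant has a liberal response bias.

c = -0.13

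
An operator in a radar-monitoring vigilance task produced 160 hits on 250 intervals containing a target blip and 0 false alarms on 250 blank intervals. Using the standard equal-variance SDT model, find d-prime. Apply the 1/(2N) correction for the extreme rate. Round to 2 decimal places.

The false-alarm rate is 0/250 = 0, so apply the 1/(2N) correction: FA → 1/(2·250) = 0.00200.
z(H) = z(0.64000) = 0.358
z(FA) = z(0.00200) = -2.878
d' = 0.358 − (-2.878) = 3.236

d-prime = 3.24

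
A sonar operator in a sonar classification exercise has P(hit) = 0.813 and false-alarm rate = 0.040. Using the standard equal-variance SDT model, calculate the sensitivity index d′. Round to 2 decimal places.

d′ = 2.64

z(H) = 0.889
z(FA) = -1.751
d' = z(H) − z(FA) = 0.889 − (-1.751) = 2.640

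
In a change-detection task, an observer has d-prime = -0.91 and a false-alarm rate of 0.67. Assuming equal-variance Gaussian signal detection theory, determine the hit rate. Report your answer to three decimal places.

z(false-alarm rate) = z(0.67) = 0.4399
z(H) = z(FA) + d' = 0.4399 + (-0.91) = -0.4701
hit rate = Φ(-0.4701) = 0.3191

hit rate = 0.319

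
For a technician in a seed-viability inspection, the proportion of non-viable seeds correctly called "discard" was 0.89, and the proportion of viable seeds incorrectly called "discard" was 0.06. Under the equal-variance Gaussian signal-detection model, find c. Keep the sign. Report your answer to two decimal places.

c = 0.16

z(H) = z(0.89) = 1.227
z(FA) = z(0.06) = -1.555
c = −½·[z(H) + z(FA)] = −0.5 × (1.227 + (-1.555)) = 0.164
c > 0: the technician has a conservative response bias.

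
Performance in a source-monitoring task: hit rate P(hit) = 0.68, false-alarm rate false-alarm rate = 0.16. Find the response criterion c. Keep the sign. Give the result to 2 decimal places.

c = 0.26

Φ⁻¹(0.68) = 0.468, Φ⁻¹(0.16) = -0.994
c = −½·[z(H) + z(FA)] = −0.5 × (0.468 + (-0.994)) = 0.263
c > 0: the participant has a conservative response bias.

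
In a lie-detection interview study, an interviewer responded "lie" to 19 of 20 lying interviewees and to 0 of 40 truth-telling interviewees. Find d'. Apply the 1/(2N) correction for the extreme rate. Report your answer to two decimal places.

The false-alarm rate is 0/40 = 0, so apply the 1/(2N) correction: FA → 1/(2·40) = 0.01250.
z(H) = z(0.95000) = 1.645
z(FA) = z(0.01250) = -2.241
d' = 1.645 − (-2.241) = 3.886

d' = 3.89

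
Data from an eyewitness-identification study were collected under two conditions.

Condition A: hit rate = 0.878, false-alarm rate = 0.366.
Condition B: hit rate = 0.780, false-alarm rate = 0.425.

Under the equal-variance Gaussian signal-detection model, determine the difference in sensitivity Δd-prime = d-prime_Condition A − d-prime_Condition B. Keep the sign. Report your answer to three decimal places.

Δd-prime = 0.546

Condition A: z(0.878) = 1.1650, z(0.366) = -0.3425, d' = 1.5075
Condition B: z(0.780) = 0.7722, z(0.425) = -0.1891, d' = 0.9613
Δd' = d'_Condition A − d'_Condition B = 1.5075 − 0.9613 = 0.5462
Condition A has the higher sensitivity.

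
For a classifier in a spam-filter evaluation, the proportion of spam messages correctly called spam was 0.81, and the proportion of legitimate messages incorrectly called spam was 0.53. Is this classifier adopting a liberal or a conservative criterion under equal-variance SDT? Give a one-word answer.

liberal

z(H) = 0.878, z(FA) = 0.075
c = −½·(z(H) + z(FA)) = -0.4765
c < 0 → liberal criterion (biased toward responding “yes”).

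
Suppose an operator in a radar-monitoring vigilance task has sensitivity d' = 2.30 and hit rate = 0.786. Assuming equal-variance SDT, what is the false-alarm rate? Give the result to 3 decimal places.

z(hit rate) = z(0.786) = 0.7926
z(FA) = z(H) − d' = 0.7926 − 2.30 = -1.5074
false-alarm rate = Φ(-1.5074) = 0.0659

false-alarm rate = 0.066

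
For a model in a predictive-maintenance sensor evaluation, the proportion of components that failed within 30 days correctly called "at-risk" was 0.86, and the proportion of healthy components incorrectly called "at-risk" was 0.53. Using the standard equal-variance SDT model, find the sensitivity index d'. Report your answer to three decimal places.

d' = 1.005

Φ⁻¹(0.86) = 1.0803, Φ⁻¹(0.53) = 0.0753
d' = z(H) − z(FA) = 1.0803 − 0.0753 = 1.0050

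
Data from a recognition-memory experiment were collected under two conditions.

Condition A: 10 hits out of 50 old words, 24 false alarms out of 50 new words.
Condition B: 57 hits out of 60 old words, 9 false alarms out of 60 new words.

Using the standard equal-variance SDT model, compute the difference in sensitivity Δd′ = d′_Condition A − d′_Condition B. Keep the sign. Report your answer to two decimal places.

Δd′ = -3.47

Condition A: z(0.2000) = -0.842, z(0.4800) = -0.050, d' = -0.792
Condition B: z(0.9500) = 1.645, z(0.1500) = -1.036, d' = 2.681
Δd' = d'_Condition A − d'_Condition B = -0.792 − 2.681 = -3.473
Condition B has the higher sensitivity.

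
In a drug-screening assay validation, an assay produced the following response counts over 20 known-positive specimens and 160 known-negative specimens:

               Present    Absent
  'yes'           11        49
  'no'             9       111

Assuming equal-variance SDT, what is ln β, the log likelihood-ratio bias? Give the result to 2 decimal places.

ln β = 0.12

H = 11/20 = 0.5500
FA = 49/160 = 0.3063
z(H) = z(0.5500) = 0.126
z(FA) = z(0.3063) = -0.506
ln β = −½·[z(H)² − z(FA)²] = −0.5 × (0.016 − 0.256) = 0.120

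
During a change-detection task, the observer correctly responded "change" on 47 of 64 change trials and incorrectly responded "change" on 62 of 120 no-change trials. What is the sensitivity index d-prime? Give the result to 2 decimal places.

H = 47/64 = 0.7344
FA = 62/120 = 0.5167
z(H) = z(0.7344) = 0.626
z(FA) = z(0.5167) = 0.042
d' = z(H) − z(FA) = 0.626 − 0.042 = 0.584

d-prime = 0.58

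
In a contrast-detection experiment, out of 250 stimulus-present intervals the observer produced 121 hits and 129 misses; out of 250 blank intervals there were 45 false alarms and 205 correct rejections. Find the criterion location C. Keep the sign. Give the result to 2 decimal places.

C = 0.48

H = 121/250 = 0.4840
FA = 45/250 = 0.1800
z(H) = -0.0401
z(FA) = -0.9154
c = −½·[z(H) + z(FA)] = −0.5 × (-0.0401 + (-0.9154)) = 0.47775
c > 0: the observer has a conservative response bias.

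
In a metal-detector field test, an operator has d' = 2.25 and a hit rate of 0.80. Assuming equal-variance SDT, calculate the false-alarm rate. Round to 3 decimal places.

false-alarm rate = 0.080

z(hit rate) = z(0.80) = 0.8416
z(FA) = z(H) − d' = 0.8416 − 2.25 = -1.4084
false-alarm rate = Φ(-1.4084) = 0.0795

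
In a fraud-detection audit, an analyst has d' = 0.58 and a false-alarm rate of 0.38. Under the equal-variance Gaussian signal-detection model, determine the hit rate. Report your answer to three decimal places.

hit rate = 0.608

z(false-alarm rate) = z(0.38) = -0.3055
z(H) = z(FA) + d' = -0.3055 + 0.58 = 0.2745
hit rate = Φ(0.2745) = 0.6081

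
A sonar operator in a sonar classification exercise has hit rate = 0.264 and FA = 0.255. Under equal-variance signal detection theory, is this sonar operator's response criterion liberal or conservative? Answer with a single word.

conservative

z(H) = -0.631, z(FA) = -0.659
c = −½·(z(H) + z(FA)) = 0.645
c > 0 → conservative criterion (biased toward responding “no”).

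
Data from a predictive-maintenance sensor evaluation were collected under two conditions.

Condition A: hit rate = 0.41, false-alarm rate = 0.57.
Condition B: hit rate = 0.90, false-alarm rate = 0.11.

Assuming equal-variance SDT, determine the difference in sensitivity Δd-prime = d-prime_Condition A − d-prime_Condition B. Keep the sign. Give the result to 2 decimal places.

Δd-prime = -2.91

Condition A: z(0.41) = -0.228, z(0.57) = 0.176, d' = -0.404
Condition B: z(0.90) = 1.282, z(0.11) = -1.227, d' = 2.509
Δd' = d'_Condition A − d'_Condition B = -0.404 − 2.509 = -2.913
Condition B has the higher sensitivity.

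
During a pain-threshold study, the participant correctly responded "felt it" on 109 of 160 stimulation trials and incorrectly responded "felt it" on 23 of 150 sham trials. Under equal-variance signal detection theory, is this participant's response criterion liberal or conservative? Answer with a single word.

z(H) = 0.471, z(FA) = -1.022
c = −½·(z(H) + z(FA)) = 0.2755
c > 0 → conservative criterion (biased toward responding “no”).

conservative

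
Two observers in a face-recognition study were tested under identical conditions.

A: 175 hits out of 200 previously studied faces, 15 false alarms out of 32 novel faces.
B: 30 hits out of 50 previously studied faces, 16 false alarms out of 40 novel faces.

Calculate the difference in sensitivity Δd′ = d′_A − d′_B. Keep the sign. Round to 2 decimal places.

A: z(0.8750) = 1.150, z(0.4688) = -0.078, d' = 1.228
B: z(0.6000) = 0.253, z(0.4000) = -0.253, d' = 0.506
Δd' = d'_A − d'_B = 1.228 − 0.506 = 0.722
A has the higher sensitivity.

Δd′ = 0.72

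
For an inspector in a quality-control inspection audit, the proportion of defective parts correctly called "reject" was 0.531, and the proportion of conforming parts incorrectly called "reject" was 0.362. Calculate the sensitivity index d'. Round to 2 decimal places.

d' = 0.43

z(H) = 0.078
z(FA) = -0.353
d' = z(H) − z(FA) = 0.078 − (-0.353) = 0.431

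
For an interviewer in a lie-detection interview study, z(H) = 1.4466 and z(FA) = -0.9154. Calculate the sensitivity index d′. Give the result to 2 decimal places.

d′ = 2.36

d' = z(H) − z(FA) = 1.4466 − (-0.9154) = 2.3620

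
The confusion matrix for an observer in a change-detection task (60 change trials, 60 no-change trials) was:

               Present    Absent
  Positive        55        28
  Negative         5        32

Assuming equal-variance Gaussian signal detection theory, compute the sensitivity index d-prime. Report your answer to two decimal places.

H = 55/60 = 0.9167
FA = 28/60 = 0.4667
z(0.9167) = 1.3832, z(0.4667) = -0.0836
d' = z(H) − z(FA) = 1.3832 − (-0.0836) = 1.4668

d-prime = 1.47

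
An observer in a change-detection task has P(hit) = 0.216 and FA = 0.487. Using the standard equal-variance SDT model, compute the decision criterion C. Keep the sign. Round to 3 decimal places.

C = 0.409

z(H) = -0.7858
z(FA) = -0.0326
c = −½·[z(H) + z(FA)] = −0.5 × (-0.7858 + (-0.0326)) = 0.4092
c > 0: the observer has a conservative response bias.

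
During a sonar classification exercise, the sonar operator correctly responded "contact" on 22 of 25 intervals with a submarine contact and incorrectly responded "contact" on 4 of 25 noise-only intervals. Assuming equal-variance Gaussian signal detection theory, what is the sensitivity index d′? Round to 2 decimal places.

H = 22/25 = 0.8800
FA = 4/25 = 0.1600
Φ⁻¹(0.8800) = 1.1750, Φ⁻¹(0.1600) = -0.9945
d' = z(H) − z(FA) = 1.1750 − (-0.9945) = 2.1695

d′ = 2.17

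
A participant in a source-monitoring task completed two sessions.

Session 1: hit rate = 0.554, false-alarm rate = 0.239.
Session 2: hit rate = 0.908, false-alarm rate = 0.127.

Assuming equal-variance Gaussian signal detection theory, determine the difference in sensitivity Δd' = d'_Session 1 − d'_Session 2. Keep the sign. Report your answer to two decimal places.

Session 1: z(0.554) = 0.136, z(0.239) = -0.710, d' = 0.846
Session 2: z(0.908) = 1.329, z(0.127) = -1.141, d' = 2.470
Δd' = d'_Session 1 − d'_Session 2 = 0.846 − 2.470 = -1.624
Session 2 has the higher sensitivity.

Δd' = -1.62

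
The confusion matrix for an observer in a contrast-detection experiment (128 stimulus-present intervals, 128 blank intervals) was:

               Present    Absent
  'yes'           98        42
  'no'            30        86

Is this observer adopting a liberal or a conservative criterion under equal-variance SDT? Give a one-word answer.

z(H) = 0.725, z(FA) = -0.445
c = −½·(z(H) + z(FA)) = -0.140
c < 0 → liberal criterion (biased toward responding “yes”).

liberal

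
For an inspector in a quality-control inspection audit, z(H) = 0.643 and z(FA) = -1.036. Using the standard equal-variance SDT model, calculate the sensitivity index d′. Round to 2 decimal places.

d' = z(H) − z(FA) = 0.643 − (-1.036) = 1.679

d′ = 1.68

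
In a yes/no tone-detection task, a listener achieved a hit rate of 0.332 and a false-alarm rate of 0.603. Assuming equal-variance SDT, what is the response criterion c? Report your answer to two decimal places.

c = 0.09

z(H) = -0.434
z(FA) = 0.261
c = −½·[z(H) + z(FA)] = −0.5 × (-0.434 + 0.261) = 0.0865
c > 0: the listener has a conservative response bias.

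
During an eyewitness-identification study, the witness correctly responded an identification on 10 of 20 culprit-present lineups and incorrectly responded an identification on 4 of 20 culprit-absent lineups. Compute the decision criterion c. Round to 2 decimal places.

c = 0.42

H = 10/20 = 0.5000
FA = 4/20 = 0.2000
Φ⁻¹(H) = 0.000
Φ⁻¹(FA) = -0.842
c = −½·[z(H) + z(FA)] = −0.5 × (0.000 + (-0.842)) = 0.421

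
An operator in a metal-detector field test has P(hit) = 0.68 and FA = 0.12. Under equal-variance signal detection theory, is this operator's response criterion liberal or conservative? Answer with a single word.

z(H) = 0.468, z(FA) = -1.175
c = −½·(z(H) + z(FA)) = 0.3535
c > 0 → conservative criterion (biased toward responding “no”).

conservative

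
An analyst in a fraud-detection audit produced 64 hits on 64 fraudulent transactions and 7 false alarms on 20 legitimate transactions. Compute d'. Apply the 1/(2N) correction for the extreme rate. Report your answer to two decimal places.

d' = 2.80

The hit rate is 64/64 = 1, so apply the 1/(2N) correction: H → 1 − 1/(2·64) = 0.99219.
z(H) = z(0.99219) = 2.418
z(FA) = z(0.35000) = -0.385
d' = 2.418 − (-0.385) = 2.803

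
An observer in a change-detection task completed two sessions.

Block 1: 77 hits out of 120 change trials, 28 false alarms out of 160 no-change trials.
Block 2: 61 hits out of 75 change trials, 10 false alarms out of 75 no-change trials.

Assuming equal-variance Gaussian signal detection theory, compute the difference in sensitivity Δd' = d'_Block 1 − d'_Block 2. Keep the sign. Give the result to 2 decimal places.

Block 1: z(0.6417) = 0.363, z(0.1750) = -0.935, d' = 1.298
Block 2: z(0.8133) = 0.890, z(0.1333) = -1.111, d' = 2.001
Δd' = d'_Block 1 − d'_Block 2 = 1.298 − 2.001 = -0.703
Block 2 has the higher sensitivity.

Δd' = -0.70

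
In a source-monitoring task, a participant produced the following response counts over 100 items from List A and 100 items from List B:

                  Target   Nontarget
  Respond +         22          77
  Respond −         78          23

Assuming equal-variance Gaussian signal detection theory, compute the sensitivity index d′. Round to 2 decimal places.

d′ = -1.51

H = 22/100 = 0.2200
FA = 77/100 = 0.7700
z(H) = z(0.2200) = -0.7722
z(FA) = z(0.7700) = 0.7388
d' = z(H) − z(FA) = -0.7722 − 0.7388 = -1.5110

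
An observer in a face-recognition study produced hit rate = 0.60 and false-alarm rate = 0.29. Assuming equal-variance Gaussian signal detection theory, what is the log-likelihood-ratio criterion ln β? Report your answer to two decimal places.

ln β = 0.12

z(H) = z(0.60) = 0.253
z(FA) = z(0.29) = -0.553
ln β = −½·[z(H)² − z(FA)²] = −0.5 × (0.064 − 0.306) = 0.121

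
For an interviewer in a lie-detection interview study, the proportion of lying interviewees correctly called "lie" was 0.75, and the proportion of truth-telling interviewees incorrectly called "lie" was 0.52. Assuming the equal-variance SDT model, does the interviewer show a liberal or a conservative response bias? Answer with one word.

z(H) = 0.674, z(FA) = 0.050
c = −½·(z(H) + z(FA)) = -0.362
c < 0 → liberal criterion (biased toward responding “yes”).

liberal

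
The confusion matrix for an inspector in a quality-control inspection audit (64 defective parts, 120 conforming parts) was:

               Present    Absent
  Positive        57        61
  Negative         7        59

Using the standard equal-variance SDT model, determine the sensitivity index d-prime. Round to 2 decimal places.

d-prime = 1.21

H = 57/64 = 0.8906
FA = 61/120 = 0.5083
Φ⁻¹(H) = Φ⁻¹(0.8906) = 1.230
Φ⁻¹(FA) = Φ⁻¹(0.5083) = 0.021
d' = z(H) − z(FA) = 1.230 − 0.021 = 1.209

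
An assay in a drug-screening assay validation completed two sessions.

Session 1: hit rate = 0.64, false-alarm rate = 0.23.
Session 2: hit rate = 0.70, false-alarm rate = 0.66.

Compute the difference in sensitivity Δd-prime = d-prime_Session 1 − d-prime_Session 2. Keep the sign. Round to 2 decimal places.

Session 1: z(0.64) = 0.358, z(0.23) = -0.739, d' = 1.097
Session 2: z(0.70) = 0.524, z(0.66) = 0.412, d' = 0.112
Δd' = d'_Session 1 − d'_Session 2 = 1.097 − 0.112 = 0.985
Session 1 has the higher sensitivity.

Δd-prime = 0.99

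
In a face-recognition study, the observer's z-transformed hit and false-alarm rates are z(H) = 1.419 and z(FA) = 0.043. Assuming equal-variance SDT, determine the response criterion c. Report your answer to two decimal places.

c = −½·[z(H) + z(FA)] = −½·(1.419 + 0.043) = -0.731

c = -0.73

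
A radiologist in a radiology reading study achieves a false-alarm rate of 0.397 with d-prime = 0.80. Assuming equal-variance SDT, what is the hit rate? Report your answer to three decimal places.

hit rate = 0.705

z(false-alarm rate) = z(0.397) = -0.2611
z(H) = z(FA) + d' = -0.2611 + 0.80 = 0.5389
hit rate = Φ(0.5389) = 0.7050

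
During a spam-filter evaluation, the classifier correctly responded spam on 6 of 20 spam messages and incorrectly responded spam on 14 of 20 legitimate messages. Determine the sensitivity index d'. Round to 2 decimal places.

d' = -1.05

H = 6/20 = 0.3000
FA = 14/20 = 0.7000
z(H) = z(0.3000) = -0.524
z(FA) = z(0.7000) = 0.524
d' = z(H) − z(FA) = -0.524 − 0.524 = -1.048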